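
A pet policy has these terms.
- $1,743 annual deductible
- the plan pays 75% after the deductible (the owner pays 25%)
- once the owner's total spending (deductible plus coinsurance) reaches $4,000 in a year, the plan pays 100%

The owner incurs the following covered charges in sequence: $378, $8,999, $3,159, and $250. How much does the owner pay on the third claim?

Bill 1, $378: fully absorbed by the deductible. Cost to owner: $378. OOP to date $378.
Bill 2, $8,999: $1,365 to deductible, leaving $7,634; coinsurance $7,634 × 25% = $1,908.50. Owner pays $3,273.50; OOP now $3,651.50.
Bill 3, $3,159: deductible already satisfied, so owner's share is 25% × $3,159 = $789.75. Adding that to $3,651.50 gives $4,441.25, past the $4,000 cap; owner pays only $4,000 − $3,651.50 = $348.50.

$348.50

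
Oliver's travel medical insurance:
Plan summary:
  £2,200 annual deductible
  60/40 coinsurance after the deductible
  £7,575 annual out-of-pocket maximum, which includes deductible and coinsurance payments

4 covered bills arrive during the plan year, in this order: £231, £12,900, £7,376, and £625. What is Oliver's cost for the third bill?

£1,002.60

Claim 1 (£231): entire amount goes to the deductible. Traveler owes £231 (running OOP £231).
Claim 2 (£12,900): £1,969 finishes the deductible; £10,931 goes to coinsurance; coinsurance £10,931 × 40% = £4,372.40. Cost to traveler: £6,341.40. OOP to date £6,572.40.
Claim 3 (£7,376): deductible already satisfied, so traveler's share is 40% × £7,376 = £2,950.40. Adding that to £6,572.40 gives £9,522.80, past the £7,575 cap; traveler pays only £7,575 − £6,572.40 = £1,002.60.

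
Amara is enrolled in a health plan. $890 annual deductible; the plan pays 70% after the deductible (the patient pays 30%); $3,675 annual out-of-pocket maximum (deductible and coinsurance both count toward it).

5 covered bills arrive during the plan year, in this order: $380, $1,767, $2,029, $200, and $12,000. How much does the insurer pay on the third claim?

$1,420.30

#1 ($380): all of it applies to the deductible. Patient pays $380; OOP now $380. Plan pays $380 − $380 = $0.
#2 ($1,767): deductible takes $510, $1,257 remains; coinsurance $1,257 × 30% = $377.10. Patient pays $887.10; OOP now $1,267.10. Insurer: $1,767 − $887.10 = $879.90.
#3 ($2,029): deductible already satisfied, so patient's share is 30% × $2,029 = $608.70. Patient owes $608.70 (running OOP $1,875.80). Insurer: $2,029 − $608.70 = $1,420.30.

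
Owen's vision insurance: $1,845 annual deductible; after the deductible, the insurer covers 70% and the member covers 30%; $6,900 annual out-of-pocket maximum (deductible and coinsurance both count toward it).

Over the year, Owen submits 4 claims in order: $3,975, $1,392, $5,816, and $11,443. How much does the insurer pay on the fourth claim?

Claim 1 — $3,975: $1,845 finishes the deductible; $2,130 goes to coinsurance; member's 30% is $639. Member owes $2,484 (running OOP $2,484). Plan pays $3,975 − $2,484 = $1,491.
Claim 2 — $1,392: deductible met; 30% of $1,392 = $417.60. Member pays $417.60; OOP now $2,901.60. Insurer: $1,392 − $417.60 = $974.40.
Claim 3 — $5,816: deductible met; 30% of $5,816 = $1,744.80. Member owes $1,744.80 (running OOP $4,646.40). Plan pays $5,816 − $1,744.80 = $4,071.20.
Claim 4 — $11,443: 30% coinsurance on $11,443 = $3,432.90. OOP would hit $8,079.30 > $6,900, so the cap limits the member to $6,900 − $4,646.40 = $2,253.60. Insurer: $11,443 − $2,253.60 = $9,189.40.

$9,189.40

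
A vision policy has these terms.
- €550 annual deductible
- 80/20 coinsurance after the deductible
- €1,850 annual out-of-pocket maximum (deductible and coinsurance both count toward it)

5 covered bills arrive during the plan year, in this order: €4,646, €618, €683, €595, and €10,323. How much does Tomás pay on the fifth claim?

Claim 1 (€4,646): deductible takes €550, €4,096 remains; member's 20% is €819.20. Cost to member: €1,369.20. OOP to date €1,369.20.
Claim 2 (€618): deductible already satisfied, so member's share is 20% × €618 = €123.60. Cost to member: €123.60. OOP to date €1,492.80.
Claim 3 (€683): 20% coinsurance on €683 = €136.60. Member pays €136.60; OOP now €1,629.40.
Claim 4 (€595): 20% coinsurance on €595 = €119. Member pays €119; OOP now €1,748.40.
Claim 5 (€10,323): deductible already satisfied, so member's share is 20% × €10,323 = €2,064.60. Adding that to €1,748.40 gives €3,813, past the €1,850 cap; member pays only €1,850 − €1,748.40 = €101.60.

€101.60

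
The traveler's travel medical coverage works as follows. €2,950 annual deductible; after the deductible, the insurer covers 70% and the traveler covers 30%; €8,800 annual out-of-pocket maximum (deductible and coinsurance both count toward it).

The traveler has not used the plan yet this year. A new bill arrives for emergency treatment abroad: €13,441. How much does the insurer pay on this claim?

Nothing has been paid toward the €2,950 deductible, so the first €2,950 of this charge is applied there.
After the €2,950 deductible portion, €13,441 − €2,950 = €10,491 is subject to coinsurance.
Coinsurance: €10,491 × 30% = €3,147.30.
That puts the traveler's cost at €2,950 + €3,147.30 = €6,097.30 before any cap.
Total out-of-pocket so far would be €0 + €6,097.30 = €6,097.30, below the €8,800 cap — no reduction.
The plan picks up €13,441 − €6,097.30 = €7,343.70.

€7,343.70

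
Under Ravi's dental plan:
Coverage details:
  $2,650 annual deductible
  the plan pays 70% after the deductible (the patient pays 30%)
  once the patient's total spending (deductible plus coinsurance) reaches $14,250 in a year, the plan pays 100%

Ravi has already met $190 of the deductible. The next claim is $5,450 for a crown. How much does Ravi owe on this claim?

Deductible still to meet: $2,650 − $190 = $2,460.
That leaves $5,450 − $2,460 = $2,990 for coinsurance.
30% of $2,990 = $897 falls to the patient.
So the patient owes $2,460 + $897 = $3,357 before any cap.
Year-to-date out-of-pocket becomes $190 + $3,357 = $3,547, still under the $14,250 maximum, so no cap applies.

$3,357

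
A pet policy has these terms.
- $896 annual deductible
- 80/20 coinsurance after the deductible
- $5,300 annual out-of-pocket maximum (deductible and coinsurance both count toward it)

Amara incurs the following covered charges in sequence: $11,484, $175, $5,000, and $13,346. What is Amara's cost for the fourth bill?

$1,251.40

Claim 1 ($11,484): $896 to deductible, leaving $10,588; coinsurance $10,588 × 20% = $2,117.60. Cost to owner: $3,013.60. OOP to date $3,013.60.
Claim 2 ($175): 20% coinsurance on $175 = $35. Owner pays $35; OOP now $3,048.60.
Claim 3 ($5,000): deductible met; 20% of $5,000 = $1,000. Owner owes $1,000 (running OOP $4,048.60).
Claim 4 ($13,346): deductible met; 20% of $13,346 = $2,669.20. Adding that to $4,048.60 gives $6,717.80, past the $5,300 cap; owner pays only $5,300 − $4,048.60 = $1,251.40.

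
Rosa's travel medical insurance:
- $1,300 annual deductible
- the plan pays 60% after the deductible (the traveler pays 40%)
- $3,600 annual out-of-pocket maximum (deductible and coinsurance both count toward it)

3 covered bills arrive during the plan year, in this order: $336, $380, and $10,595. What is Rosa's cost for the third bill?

$2,884

Claim 1 ($336): all of it applies to the deductible. Cost to traveler: $336. OOP to date $336.
Claim 2 ($380): entire amount goes to the deductible. Cost to traveler: $380. OOP to date $716.
Claim 3 ($10,595): deductible takes $584, $10,011 remains; 40% of $10,011 = $4,004.40. Claim cost before the cap: $584 + $4,004.40 = $4,588.40. Adding that to $716 gives $5,304.40, past the $3,600 cap; traveler pays only $3,600 − $716 = $2,884.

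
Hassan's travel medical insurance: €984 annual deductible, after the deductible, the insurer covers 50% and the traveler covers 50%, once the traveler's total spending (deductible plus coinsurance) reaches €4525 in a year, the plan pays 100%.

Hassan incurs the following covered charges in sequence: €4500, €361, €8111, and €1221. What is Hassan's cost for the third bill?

€1602.50

Claim 1 — €4500: deductible takes €984, €3516 remains; traveler's 50% is €1758. Traveler owes €2742 (running OOP €2742).
Claim 2 — €361: deductible met; 50% of €361 = €180.50. Traveler pays €180.50; OOP now €2922.50.
Claim 3 — €8111: deductible already satisfied, so traveler's share is 50% × €8111 = €4055.50. OOP would hit €6978 > €4525, so the cap limits the traveler to €4525 − €2922.50 = €1602.50.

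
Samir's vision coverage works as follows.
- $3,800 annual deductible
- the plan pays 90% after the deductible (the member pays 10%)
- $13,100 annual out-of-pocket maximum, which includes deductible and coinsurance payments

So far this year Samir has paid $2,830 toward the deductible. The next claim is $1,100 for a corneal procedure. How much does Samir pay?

Deductible still to meet: $3,800 − $2,830 = $970.
After the $970 deductible portion, $1,100 − $970 = $130 is subject to coinsurance.
Coinsurance: $130 × 10% = $13.
That puts the member's cost at $970 + $13 = $983 before any cap.
Cumulative spending $2,830 + $983 = $3,813 stays under the $13,100 maximum.

$983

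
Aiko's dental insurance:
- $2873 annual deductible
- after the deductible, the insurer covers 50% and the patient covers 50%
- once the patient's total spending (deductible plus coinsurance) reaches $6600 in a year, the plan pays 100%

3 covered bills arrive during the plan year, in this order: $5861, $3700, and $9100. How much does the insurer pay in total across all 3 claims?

Bill 1, $5861: deductible takes $2873, $2988 remains; patient's 50% is $1494. Patient pays $4367; OOP now $4367. Plan pays $5861 − $4367 = $1494.
Bill 2, $3700: deductible met; 50% of $3700 = $1850. Patient owes $1850 (running OOP $6217). Plan pays $3700 − $1850 = $1850.
Bill 3, $9100: deductible met; 50% of $9100 = $4550. That would push OOP to $10767, over the $6600 cap, so patient pays $6600 − $6217 = $383. Plan pays $9100 − $383 = $8717.
Insurer total = bills − patient's total = $18661 − $6600 = $12061.

$12061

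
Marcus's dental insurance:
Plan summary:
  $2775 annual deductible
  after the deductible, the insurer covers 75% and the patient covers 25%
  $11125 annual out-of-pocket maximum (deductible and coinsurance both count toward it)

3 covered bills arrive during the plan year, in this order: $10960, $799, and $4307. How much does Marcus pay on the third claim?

Bill 1, $10960: deductible takes $2775, $8185 remains; patient's 25% is $2046.25. Cost to patient: $4821.25. OOP to date $4821.25.
Bill 2, $799: 25% coinsurance on $799 = $199.75. Patient pays $199.75; OOP now $5021.
Bill 3, $4307: deductible met; 25% of $4307 = $1076.75. Patient pays $1076.75; OOP now $6097.75.

$1076.75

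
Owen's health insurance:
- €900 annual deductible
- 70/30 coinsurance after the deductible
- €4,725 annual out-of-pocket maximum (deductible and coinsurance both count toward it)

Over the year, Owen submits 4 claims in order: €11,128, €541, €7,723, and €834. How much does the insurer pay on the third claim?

€7,128.70

#1 (€11,128): deductible takes €900, €10,228 remains; 30% of €10,228 = €3,068.40. Patient pays €3,968.40; OOP now €3,968.40. Insurer: €11,128 − €3,968.40 = €7,159.60.
#2 (€541): 30% coinsurance on €541 = €162.30. Patient pays €162.30; OOP now €4,130.70. Insurer: €541 − €162.30 = €378.70.
#3 (€7,723): deductible met; 30% of €7,723 = €2,316.90. That would push OOP to €6,447.60, over the €4,725 cap, so patient pays €4,725 − €4,130.70 = €594.30. Insurer: €7,723 − €594.30 = €7,128.70.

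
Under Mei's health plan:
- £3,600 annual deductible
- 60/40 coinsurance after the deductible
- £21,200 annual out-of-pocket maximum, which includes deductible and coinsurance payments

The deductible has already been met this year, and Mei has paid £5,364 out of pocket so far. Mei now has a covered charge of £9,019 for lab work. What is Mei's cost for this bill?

£3,607.60

With the deductible met, the entire £9,019 is subject to coinsurance.
Coinsurance: £9,019 × 40% = £3,607.60.
Total out-of-pocket so far would be £5,364 + £3,607.60 = £8,971.60, below the £21,200 cap — no reduction.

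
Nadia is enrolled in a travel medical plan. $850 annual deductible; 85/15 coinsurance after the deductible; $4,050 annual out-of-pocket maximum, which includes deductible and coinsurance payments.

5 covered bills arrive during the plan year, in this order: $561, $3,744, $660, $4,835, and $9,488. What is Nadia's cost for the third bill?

$99

Bill 1, $561: entire amount goes to the deductible. Traveler pays $561; OOP now $561.
Bill 2, $3,744: $289 finishes the deductible; $3,455 goes to coinsurance; traveler's 15% is $518.25. Traveler owes $807.25 (running OOP $1,368.25).
Bill 3, $660: deductible met; 15% of $660 = $99. Traveler pays $99; OOP now $1,467.25.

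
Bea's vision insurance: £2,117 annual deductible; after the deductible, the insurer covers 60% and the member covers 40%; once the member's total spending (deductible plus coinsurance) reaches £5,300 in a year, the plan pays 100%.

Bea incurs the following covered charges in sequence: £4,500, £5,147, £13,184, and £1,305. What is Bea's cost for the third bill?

£171

Claim 1 (£4,500): deductible takes £2,117, £2,383 remains; 40% of £2,383 = £953.20. Member pays £3,070.20; OOP now £3,070.20.
Claim 2 (£5,147): deductible already satisfied, so member's share is 40% × £5,147 = £2,058.80. Cost to member: £2,058.80. OOP to date £5,129.
Claim 3 (£13,184): deductible already satisfied, so member's share is 40% × £13,184 = £5,273.60. OOP would hit £10,402.60 > £5,300, so the cap limits the member to £5,300 − £5,129 = £171.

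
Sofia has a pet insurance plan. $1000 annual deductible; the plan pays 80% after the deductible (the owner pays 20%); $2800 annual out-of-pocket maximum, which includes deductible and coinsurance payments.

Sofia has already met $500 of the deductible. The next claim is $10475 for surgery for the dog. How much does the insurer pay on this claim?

$8175

Remaining deductible: $1000 − $500 = $500.
After the $500 deductible portion, $10475 − $500 = $9975 is subject to coinsurance.
20% of $9975 = $1995 falls to the owner.
That puts the owner's cost at $500 + $1995 = $2495 before any cap.
Adding $2495 to the $500 already spent would give $2995, which exceeds the $2800 cap; the owner pays just $2800 − $500 = $2300.
Insurer pays the balance: $10475 − $2300 = $8175.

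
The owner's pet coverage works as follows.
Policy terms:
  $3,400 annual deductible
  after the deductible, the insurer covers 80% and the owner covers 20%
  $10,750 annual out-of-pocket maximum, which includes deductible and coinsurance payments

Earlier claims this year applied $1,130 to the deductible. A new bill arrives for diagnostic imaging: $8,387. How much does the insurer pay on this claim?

Deductible still to meet: $3,400 − $1,130 = $2,270.
The remaining $6,117 (= $8,387 − $2,270) moves to coinsurance.
20% of $6,117 = $1,223.40 falls to the owner.
So the owner owes $2,270 + $1,223.40 = $3,493.40 before any cap.
Year-to-date out-of-pocket becomes $1,130 + $3,493.40 = $4,623.40, still under the $10,750 maximum, so no cap applies.
The plan picks up $8,387 − $3,493.40 = $4,893.60.

$4,893.60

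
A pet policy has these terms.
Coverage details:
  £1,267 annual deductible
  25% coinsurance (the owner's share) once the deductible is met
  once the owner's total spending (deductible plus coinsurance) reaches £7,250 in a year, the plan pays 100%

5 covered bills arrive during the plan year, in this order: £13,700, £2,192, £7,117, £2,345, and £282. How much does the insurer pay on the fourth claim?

£1,797.50

Claim 1 (£13,700): deductible takes £1,267, £12,433 remains; coinsurance £12,433 × 25% = £3,108.25. Cost to owner: £4,375.25. OOP to date £4,375.25. Insurer: £13,700 − £4,375.25 = £9,324.75.
Claim 2 (£2,192): deductible met; 25% of £2,192 = £548. Owner owes £548 (running OOP £4,923.25). Insurer: £2,192 − £548 = £1,644.
Claim 3 (£7,117): deductible already satisfied, so owner's share is 25% × £7,117 = £1,779.25. Owner pays £1,779.25; OOP now £6,702.50. Insurer: £7,117 − £1,779.25 = £5,337.75.
Claim 4 (£2,345): deductible met; 25% of £2,345 = £586.25. Adding that to £6,702.50 gives £7,288.75, past the £7,250 cap; owner pays only £7,250 − £6,702.50 = £547.50. Plan pays £2,345 − £547.50 = £1,797.50.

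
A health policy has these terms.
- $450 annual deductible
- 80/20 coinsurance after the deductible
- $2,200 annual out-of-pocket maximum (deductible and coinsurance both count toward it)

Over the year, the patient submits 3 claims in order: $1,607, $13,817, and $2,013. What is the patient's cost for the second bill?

Claim 1 ($1,607): $450 to deductible, leaving $1,157; coinsurance $1,157 × 20% = $231.40. Patient pays $681.40; OOP now $681.40.
Claim 2 ($13,817): deductible met; 20% of $13,817 = $2,763.40. OOP would hit $3,444.80 > $2,200, so the cap limits the patient to $2,200 − $681.40 = $1,518.60.

$1,518.60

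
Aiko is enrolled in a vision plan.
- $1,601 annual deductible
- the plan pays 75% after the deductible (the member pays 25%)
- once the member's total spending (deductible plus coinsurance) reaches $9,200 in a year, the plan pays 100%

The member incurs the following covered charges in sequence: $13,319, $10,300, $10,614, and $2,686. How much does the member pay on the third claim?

Bill 1, $13,319: deductible takes $1,601, $11,718 remains; member's 25% is $2,929.50. Member pays $4,530.50; OOP now $4,530.50.
Bill 2, $10,300: 25% coinsurance on $10,300 = $2,575. Member pays $2,575; OOP now $7,105.50.
Bill 3, $10,614: 25% coinsurance on $10,614 = $2,653.50. Adding that to $7,105.50 gives $9,759, past the $9,200 cap; member pays only $9,200 − $7,105.50 = $2,094.50.

$2,094.50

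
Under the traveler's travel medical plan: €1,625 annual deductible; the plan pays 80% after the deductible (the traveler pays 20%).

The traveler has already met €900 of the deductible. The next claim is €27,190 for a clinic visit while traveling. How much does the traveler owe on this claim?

€900 of the €1,625 deductible is already met, leaving €725.
After the €725 deductible portion, €27,190 − €725 = €26,465 is subject to coinsurance.
20% of €26,465 = €5,293 falls to the traveler.
Traveler responsibility: €725 + €5,293 = €6,018.

€6,018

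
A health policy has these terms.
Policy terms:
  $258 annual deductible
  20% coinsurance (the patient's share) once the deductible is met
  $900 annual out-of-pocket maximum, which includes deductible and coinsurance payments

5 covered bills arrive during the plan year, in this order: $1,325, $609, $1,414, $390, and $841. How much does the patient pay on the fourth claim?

$24

Bill 1, $1,325: $258 finishes the deductible; $1,067 goes to coinsurance; 20% of $1,067 = $213.40. Patient owes $471.40 (running OOP $471.40).
Bill 2, $609: 20% coinsurance on $609 = $121.80. Cost to patient: $121.80. OOP to date $593.20.
Bill 3, $1,414: deductible already satisfied, so patient's share is 20% × $1,414 = $282.80. Patient owes $282.80 (running OOP $876).
Bill 4, $390: deductible already satisfied, so patient's share is 20% × $390 = $78. That would push OOP to $954, over the $900 cap, so patient pays $900 − $876 = $24.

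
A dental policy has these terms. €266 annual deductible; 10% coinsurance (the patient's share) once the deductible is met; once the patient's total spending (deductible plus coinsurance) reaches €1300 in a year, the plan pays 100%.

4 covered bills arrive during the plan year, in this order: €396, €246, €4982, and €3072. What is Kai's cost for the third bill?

Claim 1 — €396: €266 finishes the deductible; €130 goes to coinsurance; 10% of €130 = €13. Patient pays €279; OOP now €279.
Claim 2 — €246: 10% coinsurance on €246 = €24.60. Patient pays €24.60; OOP now €303.60.
Claim 3 — €4982: 10% coinsurance on €4982 = €498.20. Patient owes €498.20 (running OOP €801.80).

€498.20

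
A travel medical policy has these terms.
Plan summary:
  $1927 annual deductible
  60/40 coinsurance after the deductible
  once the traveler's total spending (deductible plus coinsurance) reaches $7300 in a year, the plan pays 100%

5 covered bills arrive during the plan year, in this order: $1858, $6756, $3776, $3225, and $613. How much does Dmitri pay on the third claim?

$1510.40

Claim 1 — $1858: all of it applies to the deductible. Traveler pays $1858; OOP now $1858.
Claim 2 — $6756: $69 to deductible, leaving $6687; coinsurance $6687 × 40% = $2674.80. Cost to traveler: $2743.80. OOP to date $4601.80.
Claim 3 — $3776: deductible met; 40% of $3776 = $1510.40. Cost to traveler: $1510.40. OOP to date $6112.20.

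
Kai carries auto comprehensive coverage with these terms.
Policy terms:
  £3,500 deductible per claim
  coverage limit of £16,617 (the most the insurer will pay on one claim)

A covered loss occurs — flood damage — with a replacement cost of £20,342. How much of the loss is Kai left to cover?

Subtract the deductible: £20,342 − £3,500 = £16,842.
Since £16,842 > £16,617, the payout is capped at £16,617.
The policyholder bears the rest of the original loss: £20,342 − £16,617 = £3,725.

£3,725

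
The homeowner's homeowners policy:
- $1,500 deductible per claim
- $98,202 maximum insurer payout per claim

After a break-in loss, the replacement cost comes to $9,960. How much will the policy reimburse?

$8,460

Subtract the deductible: $9,960 − $1,500 = $8,460.
$8,460 is within the $98,202 limit, so the insurer pays $8,460.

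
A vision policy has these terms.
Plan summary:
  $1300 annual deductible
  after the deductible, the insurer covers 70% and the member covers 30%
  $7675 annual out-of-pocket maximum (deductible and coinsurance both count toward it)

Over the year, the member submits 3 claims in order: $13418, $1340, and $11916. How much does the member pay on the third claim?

$2337.60

Bill 1, $13418: $1300 finishes the deductible; $12118 goes to coinsurance; 30% of $12118 = $3635.40. Cost to member: $4935.40. OOP to date $4935.40.
Bill 2, $1340: 30% coinsurance on $1340 = $402. Member pays $402; OOP now $5337.40.
Bill 3, $11916: deductible already satisfied, so member's share is 30% × $11916 = $3574.80. Adding that to $5337.40 gives $8912.20, past the $7675 cap; member pays only $7675 − $5337.40 = $2337.60.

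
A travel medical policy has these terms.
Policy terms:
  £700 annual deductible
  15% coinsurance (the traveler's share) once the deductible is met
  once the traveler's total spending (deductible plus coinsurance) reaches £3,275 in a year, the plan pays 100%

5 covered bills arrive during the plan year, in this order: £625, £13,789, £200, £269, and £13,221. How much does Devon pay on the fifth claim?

Claim 1 (£625): all of it applies to the deductible. Traveler owes £625 (running OOP £625).
Claim 2 (£13,789): £75 finishes the deductible; £13,714 goes to coinsurance; coinsurance £13,714 × 15% = £2,057.10. Traveler owes £2,132.10 (running OOP £2,757.10).
Claim 3 (£200): deductible met; 15% of £200 = £30. Traveler owes £30 (running OOP £2,787.10).
Claim 4 (£269): 15% coinsurance on £269 = £40.35. Cost to traveler: £40.35. OOP to date £2,827.45.
Claim 5 (£13,221): deductible met; 15% of £13,221 = £1,983.15. Adding that to £2,827.45 gives £4,810.60, past the £3,275 cap; traveler pays only £3,275 − £2,827.45 = £447.55.

£447.55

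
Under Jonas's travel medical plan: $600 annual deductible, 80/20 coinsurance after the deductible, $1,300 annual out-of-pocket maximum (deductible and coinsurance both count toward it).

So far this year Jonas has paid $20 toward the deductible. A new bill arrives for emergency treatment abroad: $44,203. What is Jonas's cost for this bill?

$20 of the $600 deductible is already met, leaving $580.
The remaining $43,623 (= $44,203 − $580) moves to coinsurance.
Traveler's 20% share of $43,623 is $8,724.60.
Traveler responsibility before any cap: $580 + $8,724.60 = $9,304.60.
That would bring total out-of-pocket to $9,324.60, past the $1,300 cap. The traveler is capped at $1,300 − $20 = $1,280 on this claim.

$1,280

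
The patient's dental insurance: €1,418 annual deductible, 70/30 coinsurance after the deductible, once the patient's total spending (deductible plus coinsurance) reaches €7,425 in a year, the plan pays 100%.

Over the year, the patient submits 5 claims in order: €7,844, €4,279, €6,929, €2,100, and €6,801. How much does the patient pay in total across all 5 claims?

€7,425

Claim 1 — €7,844: deductible takes €1,418, €6,426 remains; 30% of €6,426 = €1,927.80. Patient owes €3,345.80 (running OOP €3,345.80).
Claim 2 — €4,279: 30% coinsurance on €4,279 = €1,283.70. Cost to patient: €1,283.70. OOP to date €4,629.50.
Claim 3 — €6,929: 30% coinsurance on €6,929 = €2,078.70. Cost to patient: €2,078.70. OOP to date €6,708.20.
Claim 4 — €2,100: 30% coinsurance on €2,100 = €630. Patient pays €630; OOP now €7,338.20.
Claim 5 — €6,801: deductible already satisfied, so patient's share is 30% × €6,801 = €2,040.30. OOP would hit €9,378.50 > €7,425, so the cap limits the patient to €7,425 − €7,338.20 = €86.80.
Total paid by the patient: €3,345.80 + €1,283.70 + €2,078.70 + €630 + €86.80 = €7,425.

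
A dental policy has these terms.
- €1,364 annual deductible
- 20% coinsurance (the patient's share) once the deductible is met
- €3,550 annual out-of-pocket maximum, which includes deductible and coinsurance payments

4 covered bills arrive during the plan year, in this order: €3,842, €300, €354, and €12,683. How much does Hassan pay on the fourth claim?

Bill 1, €3,842: €1,364 finishes the deductible; €2,478 goes to coinsurance; coinsurance €2,478 × 20% = €495.60. Cost to patient: €1,859.60. OOP to date €1,859.60.
Bill 2, €300: 20% coinsurance on €300 = €60. Cost to patient: €60. OOP to date €1,919.60.
Bill 3, €354: deductible already satisfied, so patient's share is 20% × €354 = €70.80. Patient pays €70.80; OOP now €1,990.40.
Bill 4, €12,683: 20% coinsurance on €12,683 = €2,536.60. That would push OOP to €4,527, over the €3,550 cap, so patient pays €3,550 − €1,990.40 = €1,559.60.

€1,559.60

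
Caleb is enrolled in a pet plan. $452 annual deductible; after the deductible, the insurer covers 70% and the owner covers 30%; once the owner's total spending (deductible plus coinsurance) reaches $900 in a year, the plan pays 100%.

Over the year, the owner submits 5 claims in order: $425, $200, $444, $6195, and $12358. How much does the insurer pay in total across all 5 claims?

Bill 1, $425: fully absorbed by the deductible. Owner owes $425 (running OOP $425). Plan pays $425 − $425 = $0.
Bill 2, $200: deductible takes $27, $173 remains; owner's 30% is $51.90. Owner owes $78.90 (running OOP $503.90). Insurer: $200 − $78.90 = $121.10.
Bill 3, $444: deductible met; 30% of $444 = $133.20. Owner pays $133.20; OOP now $637.10. Insurer: $444 − $133.20 = $310.80.
Bill 4, $6195: deductible met; 30% of $6195 = $1858.50. That would push OOP to $2495.60, over the $900 cap, so owner pays $900 − $637.10 = $262.90. Insurer: $6195 − $262.90 = $5932.10.
Bill 5, $12358: deductible met; 30% of $12358 = $3707.40. That would push OOP to $4607.40, over the $900 cap, so owner pays $900 − $900 = $0. Insurer: $12358 − $0 = $12358.
Insurer total: $0 + $121.10 + $310.80 + $5932.10 + $12358 = $18722.

$18722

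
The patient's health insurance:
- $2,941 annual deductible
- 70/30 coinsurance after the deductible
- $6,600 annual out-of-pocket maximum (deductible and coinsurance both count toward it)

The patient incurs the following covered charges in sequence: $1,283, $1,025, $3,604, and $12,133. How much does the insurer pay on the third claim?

#1 ($1,283): fully absorbed by the deductible. Cost to patient: $1,283. OOP to date $1,283. Insurer: $1,283 − $1,283 = $0.
#2 ($1,025): entire amount goes to the deductible. Cost to patient: $1,025. OOP to date $2,308. Insurer: $1,025 − $1,025 = $0.
#3 ($3,604): deductible takes $633, $2,971 remains; 30% of $2,971 = $891.30. Cost to patient: $1,524.30. OOP to date $3,832.30. Insurer: $3,604 − $1,524.30 = $2,079.70.

$2,079.70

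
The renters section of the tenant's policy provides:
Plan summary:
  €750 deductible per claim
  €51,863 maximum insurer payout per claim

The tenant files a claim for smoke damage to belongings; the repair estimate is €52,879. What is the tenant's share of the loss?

Less the €750 deductible: €52,879 − €750 = €52,129.
The €51,863 per-incident cap binds; insurer pays €51,863.
Out of pocket: €52,879 − €51,863 = €1,016.

€1,016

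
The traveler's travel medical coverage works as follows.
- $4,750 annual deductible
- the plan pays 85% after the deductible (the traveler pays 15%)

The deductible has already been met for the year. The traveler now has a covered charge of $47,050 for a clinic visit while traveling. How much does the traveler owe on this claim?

With the deductible met, the entire $47,050 is subject to coinsurance.
Coinsurance: $47,050 × 15% = $7,057.50.

$7,057.50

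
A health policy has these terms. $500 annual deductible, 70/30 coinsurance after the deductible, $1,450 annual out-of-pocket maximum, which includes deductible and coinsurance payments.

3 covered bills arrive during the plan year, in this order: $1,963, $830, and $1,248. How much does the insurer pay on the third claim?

Claim 1 — $1,963: $500 finishes the deductible; $1,463 goes to coinsurance; 30% of $1,463 = $438.90. Patient owes $938.90 (running OOP $938.90). Plan pays $1,963 − $938.90 = $1,024.10.
Claim 2 — $830: deductible met; 30% of $830 = $249. Patient pays $249; OOP now $1,187.90. Insurer: $830 − $249 = $581.
Claim 3 — $1,248: deductible already satisfied, so patient's share is 30% × $1,248 = $374.40. That would push OOP to $1,562.30, over the $1,450 cap, so patient pays $1,450 − $1,187.90 = $262.10. Plan pays $1,248 − $262.10 = $985.90.

$985.90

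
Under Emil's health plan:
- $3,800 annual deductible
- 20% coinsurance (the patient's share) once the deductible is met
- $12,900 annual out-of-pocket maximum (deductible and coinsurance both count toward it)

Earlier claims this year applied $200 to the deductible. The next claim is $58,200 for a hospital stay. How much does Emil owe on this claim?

Remaining deductible: $3,800 − $200 = $3,600.
The remaining $54,600 (= $58,200 − $3,600) moves to coinsurance.
Coinsurance: $54,600 × 20% = $10,920.
Patient responsibility before any cap: $3,600 + $10,920 = $14,520.
Adding $14,520 to the $200 already spent would give $14,720, which exceeds the $12,900 cap; the patient pays just $12,900 − $200 = $12,700.

$12,700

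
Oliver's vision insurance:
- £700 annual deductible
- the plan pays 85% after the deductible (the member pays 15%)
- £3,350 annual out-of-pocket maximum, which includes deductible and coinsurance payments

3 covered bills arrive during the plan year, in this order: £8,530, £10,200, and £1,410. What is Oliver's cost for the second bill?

Bill 1, £8,530: £700 finishes the deductible; £7,830 goes to coinsurance; coinsurance £7,830 × 15% = £1,174.50. Member pays £1,874.50; OOP now £1,874.50.
Bill 2, £10,200: deductible already satisfied, so member's share is 15% × £10,200 = £1,530. OOP would hit £3,404.50 > £3,350, so the cap limits the member to £3,350 − £1,874.50 = £1,475.50.

£1,475.50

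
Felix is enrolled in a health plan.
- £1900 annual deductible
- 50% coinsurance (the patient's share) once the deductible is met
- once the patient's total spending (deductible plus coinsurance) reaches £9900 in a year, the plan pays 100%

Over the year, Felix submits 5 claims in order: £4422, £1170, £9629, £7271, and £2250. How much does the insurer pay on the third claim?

#1 (£4422): £1900 finishes the deductible; £2522 goes to coinsurance; coinsurance £2522 × 50% = £1261. Cost to patient: £3161. OOP to date £3161. Insurer: £4422 − £3161 = £1261.
#2 (£1170): deductible already satisfied, so patient's share is 50% × £1170 = £585. Patient owes £585 (running OOP £3746). Plan pays £1170 − £585 = £585.
#3 (£9629): 50% coinsurance on £9629 = £4814.50. Cost to patient: £4814.50. OOP to date £8560.50. Plan pays £9629 − £4814.50 = £4814.50.

£4814.50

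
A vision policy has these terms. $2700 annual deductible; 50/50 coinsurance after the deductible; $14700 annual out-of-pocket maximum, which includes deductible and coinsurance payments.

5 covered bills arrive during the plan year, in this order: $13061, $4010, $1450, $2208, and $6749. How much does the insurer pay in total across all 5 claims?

$12778

Claim 1 — $13061: deductible takes $2700, $10361 remains; 50% of $10361 = $5180.50. Cost to member: $7880.50. OOP to date $7880.50. Plan pays $13061 − $7880.50 = $5180.50.
Claim 2 — $4010: deductible already satisfied, so member's share is 50% × $4010 = $2005. Member owes $2005 (running OOP $9885.50). Plan pays $4010 − $2005 = $2005.
Claim 3 — $1450: deductible met; 50% of $1450 = $725. Member pays $725; OOP now $10610.50. Insurer: $1450 − $725 = $725.
Claim 4 — $2208: 50% coinsurance on $2208 = $1104. Member pays $1104; OOP now $11714.50. Insurer: $2208 − $1104 = $1104.
Claim 5 — $6749: deductible met; 50% of $6749 = $3374.50. Adding that to $11714.50 gives $15089, past the $14700 cap; member pays only $14700 − $11714.50 = $2985.50. Plan pays $6749 − $2985.50 = $3763.50.
Insurer total: $5180.50 + $2005 + $725 + $1104 + $3763.50 = $12778.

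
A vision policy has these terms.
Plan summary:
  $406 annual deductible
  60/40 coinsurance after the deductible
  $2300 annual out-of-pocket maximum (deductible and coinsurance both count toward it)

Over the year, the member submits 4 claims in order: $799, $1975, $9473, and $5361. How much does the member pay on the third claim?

$946.80

Bill 1, $799: $406 to deductible, leaving $393; coinsurance $393 × 40% = $157.20. Member pays $563.20; OOP now $563.20.
Bill 2, $1975: deductible already satisfied, so member's share is 40% × $1975 = $790. Member pays $790; OOP now $1353.20.
Bill 3, $9473: deductible met; 40% of $9473 = $3789.20. Adding that to $1353.20 gives $5142.40, past the $2300 cap; member pays only $2300 − $1353.20 = $946.80.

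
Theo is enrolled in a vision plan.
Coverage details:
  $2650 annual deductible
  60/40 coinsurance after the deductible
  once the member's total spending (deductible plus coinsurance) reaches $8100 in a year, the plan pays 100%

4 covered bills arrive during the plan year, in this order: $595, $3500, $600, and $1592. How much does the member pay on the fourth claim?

Claim 1 ($595): fully absorbed by the deductible. Member owes $595 (running OOP $595).
Claim 2 ($3500): $2055 to deductible, leaving $1445; coinsurance $1445 × 40% = $578. Member pays $2633; OOP now $3228.
Claim 3 ($600): deductible met; 40% of $600 = $240. Member pays $240; OOP now $3468.
Claim 4 ($1592): deductible met; 40% of $1592 = $636.80. Member owes $636.80 (running OOP $4104.80).

$636.80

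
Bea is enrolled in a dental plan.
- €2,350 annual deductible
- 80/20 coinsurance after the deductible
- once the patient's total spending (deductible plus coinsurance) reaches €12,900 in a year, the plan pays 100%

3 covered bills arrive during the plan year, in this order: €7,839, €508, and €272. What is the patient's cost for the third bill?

Bill 1, €7,839: €2,350 finishes the deductible; €5,489 goes to coinsurance; patient's 20% is €1,097.80. Patient owes €3,447.80 (running OOP €3,447.80).
Bill 2, €508: 20% coinsurance on €508 = €101.60. Patient owes €101.60 (running OOP €3,549.40).
Bill 3, €272: deductible met; 20% of €272 = €54.40. Cost to patient: €54.40. OOP to date €3,603.80.

€54.40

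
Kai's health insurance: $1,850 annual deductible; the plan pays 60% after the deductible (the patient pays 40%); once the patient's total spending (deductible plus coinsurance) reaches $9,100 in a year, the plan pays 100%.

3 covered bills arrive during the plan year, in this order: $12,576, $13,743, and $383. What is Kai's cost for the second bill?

#1 ($12,576): $1,850 finishes the deductible; $10,726 goes to coinsurance; 40% of $10,726 = $4,290.40. Patient pays $6,140.40; OOP now $6,140.40.
#2 ($13,743): deductible met; 40% of $13,743 = $5,497.20. That would push OOP to $11,637.60, over the $9,100 cap, so patient pays $9,100 − $6,140.40 = $2,959.60.

$2,959.60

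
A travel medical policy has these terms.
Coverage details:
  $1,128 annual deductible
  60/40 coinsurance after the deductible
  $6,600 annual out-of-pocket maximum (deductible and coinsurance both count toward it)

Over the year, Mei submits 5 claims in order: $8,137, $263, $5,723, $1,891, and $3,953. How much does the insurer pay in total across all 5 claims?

$13,367

Bill 1, $8,137: $1,128 finishes the deductible; $7,009 goes to coinsurance; 40% of $7,009 = $2,803.60. Cost to traveler: $3,931.60. OOP to date $3,931.60. Plan pays $8,137 − $3,931.60 = $4,205.40.
Bill 2, $263: 40% coinsurance on $263 = $105.20. Cost to traveler: $105.20. OOP to date $4,036.80. Insurer: $263 − $105.20 = $157.80.
Bill 3, $5,723: deductible already satisfied, so traveler's share is 40% × $5,723 = $2,289.20. Traveler owes $2,289.20 (running OOP $6,326). Insurer: $5,723 − $2,289.20 = $3,433.80.
Bill 4, $1,891: deductible already satisfied, so traveler's share is 40% × $1,891 = $756.40. Adding that to $6,326 gives $7,082.40, past the $6,600 cap; traveler pays only $6,600 − $6,326 = $274. Insurer: $1,891 − $274 = $1,617.
Bill 5, $3,953: deductible met; 40% of $3,953 = $1,581.20. That would push OOP to $8,181.20, over the $6,600 cap, so traveler pays $6,600 − $6,600 = $0. Insurer: $3,953 − $0 = $3,953.
Insurer total = bills − traveler's total = $19,967 − $6,600 = $13,367.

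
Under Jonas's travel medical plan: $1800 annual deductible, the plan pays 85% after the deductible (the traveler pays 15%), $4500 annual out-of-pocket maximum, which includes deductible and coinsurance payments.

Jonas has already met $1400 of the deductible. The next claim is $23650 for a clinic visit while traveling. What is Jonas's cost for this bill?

Remaining deductible: $1800 − $1400 = $400.
That leaves $23650 − $400 = $23250 for coinsurance.
Coinsurance: $23250 × 15% = $3487.50.
So the traveler owes $400 + $3487.50 = $3887.50 before any cap.
That would bring total out-of-pocket to $5287.50, past the $4500 cap. The traveler is capped at $4500 − $1400 = $3100 on this claim.

$3100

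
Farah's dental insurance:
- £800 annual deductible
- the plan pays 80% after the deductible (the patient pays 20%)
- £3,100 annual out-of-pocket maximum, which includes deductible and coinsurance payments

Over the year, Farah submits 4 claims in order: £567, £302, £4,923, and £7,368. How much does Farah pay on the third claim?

£984.60

#1 (£567): fully absorbed by the deductible. Patient owes £567 (running OOP £567).
#2 (£302): deductible takes £233, £69 remains; 20% of £69 = £13.80. Cost to patient: £246.80. OOP to date £813.80.
#3 (£4,923): 20% coinsurance on £4,923 = £984.60. Patient owes £984.60 (running OOP £1,798.40).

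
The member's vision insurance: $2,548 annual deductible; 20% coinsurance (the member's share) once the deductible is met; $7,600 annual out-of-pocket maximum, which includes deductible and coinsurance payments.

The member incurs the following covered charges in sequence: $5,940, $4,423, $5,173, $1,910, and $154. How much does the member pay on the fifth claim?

$30.80

#1 ($5,940): deductible takes $2,548, $3,392 remains; coinsurance $3,392 × 20% = $678.40. Member owes $3,226.40 (running OOP $3,226.40).
#2 ($4,423): 20% coinsurance on $4,423 = $884.60. Cost to member: $884.60. OOP to date $4,111.
#3 ($5,173): deductible already satisfied, so member's share is 20% × $5,173 = $1,034.60. Member pays $1,034.60; OOP now $5,145.60.
#4 ($1,910): deductible met; 20% of $1,910 = $382. Member pays $382; OOP now $5,527.60.
#5 ($154): deductible already satisfied, so member's share is 20% × $154 = $30.80. Member owes $30.80 (running OOP $5,558.40).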